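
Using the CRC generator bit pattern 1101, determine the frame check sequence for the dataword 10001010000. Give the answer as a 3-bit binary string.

Append 3 zeros: 10001010000000. Divide by 1101 (XOR where the leading bit is 1):
  pos 0: 1000 XOR 1101 = 0101
  pos 1: 1011 XOR 1101 = 0110
  pos 2: 1100 XOR 1101 = 0001
  pos 5: 1100 XOR 1101 = 0001
  pos 8: 1000 XOR 1101 = 0101
  pos 9: 1010 XOR 1101 = 0111
  pos 10: 1110 XOR 1101 = 0011
Remainder (last 3 bits) = 011. This is the CRC / FCS.

011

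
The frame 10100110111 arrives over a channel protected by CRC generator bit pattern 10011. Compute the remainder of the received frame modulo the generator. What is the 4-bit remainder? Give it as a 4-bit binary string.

0000

Modulo-2 division of 10100110111 by 10011:
  pos 0: 10100 XOR 10011 = 00111
  pos 2: 11111 XOR 10011 = 01100
  pos 3: 11000 XOR 10011 = 01011
  pos 4: 10111 XOR 10011 = 00100
  pos 6: 10011 XOR 10011 = 00000
Remainder = 0000 (zero — the frame passes the CRC check).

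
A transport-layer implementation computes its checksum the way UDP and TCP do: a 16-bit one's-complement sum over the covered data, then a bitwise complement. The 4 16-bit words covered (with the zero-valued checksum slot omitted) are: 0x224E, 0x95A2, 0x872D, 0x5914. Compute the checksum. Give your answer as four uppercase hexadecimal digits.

One's-complement addition (fold any carry out of bit 15 back into bit 0):
  0x224E + 0x95A2 = 0x0B7F0
  0xB7F0 + 0x872D = 0x13F1D → wrap carry → 0x3F1E
  0x3F1E + 0x5914 = 0x09832
One's-complement sum = 0x9832.
Checksum = ~0x9832 & 0xFFFF = 0x67CD.

67CD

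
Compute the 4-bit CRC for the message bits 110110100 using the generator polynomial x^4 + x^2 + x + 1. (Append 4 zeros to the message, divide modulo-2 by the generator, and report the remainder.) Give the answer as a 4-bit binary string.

Append 4 zeros: 1101101000000. Divide by 10111 (XOR where the leading bit is 1):
  pos 0: 11011 XOR 10111 = 01100
  pos 1: 11000 XOR 10111 = 01111
  pos 2: 11111 XOR 10111 = 01000
  pos 3: 10000 XOR 10111 = 00111
  pos 5: 11100 XOR 10111 = 01011
  pos 6: 10110 XOR 10111 = 00001
Remainder (last 4 bits) = 0100. This is the CRC / FCS.

0100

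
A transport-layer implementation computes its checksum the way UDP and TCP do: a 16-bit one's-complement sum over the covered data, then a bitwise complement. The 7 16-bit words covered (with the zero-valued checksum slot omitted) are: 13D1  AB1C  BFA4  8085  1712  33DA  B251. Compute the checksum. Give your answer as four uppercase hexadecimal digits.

03AA

One's-complement addition (fold any carry out of bit 15 back into bit 0):
  0x13D1 + 0xAB1C = 0x0BEED
  0xBEED + 0xBFA4 = 0x17E91 → wrap carry → 0x7E92
  0x7E92 + 0x8085 = 0x0FF17
  0xFF17 + 0x1712 = 0x11629 → wrap carry → 0x162A
  0x162A + 0x33DA = 0x04A04
  0x4A04 + 0xB251 = 0x0FC55
One's-complement sum = 0xFC55.
Checksum = ~0xFC55 & 0xFFFF = 0x03AA.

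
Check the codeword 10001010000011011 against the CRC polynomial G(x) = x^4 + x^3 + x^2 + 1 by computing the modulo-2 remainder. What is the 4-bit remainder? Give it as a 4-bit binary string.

1101

Modulo-2 division of 10001010000011011 by 11101:
  pos 0: 10001 XOR 11101 = 01100
  pos 1: 11000 XOR 11101 = 00101
  pos 3: 10110 XOR 11101 = 01011
  pos 4: 10110 XOR 11101 = 01011
  pos 5: 10110 XOR 11101 = 01011
  pos 6: 10110 XOR 11101 = 01011
  pos 7: 10110 XOR 11101 = 01011
  pos 8: 10111 XOR 11101 = 01010
  pos 9: 10101 XOR 11101 = 01000
  pos 10: 10000 XOR 11101 = 01101
  pos 11: 11011 XOR 11101 = 00110
Remainder = 1101 (nonzero — an error is detected).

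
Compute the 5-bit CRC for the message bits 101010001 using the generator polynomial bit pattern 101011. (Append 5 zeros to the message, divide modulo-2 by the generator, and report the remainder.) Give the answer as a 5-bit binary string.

Append 5 zeros: 10101000100000. Divide by 101011 (XOR where the leading bit is 1):
  pos 0: 101010 XOR 101011 = 000001
  pos 5: 100100 XOR 101011 = 001111
  pos 7: 111100 XOR 101011 = 010111
  pos 8: 101110 XOR 101011 = 000101
Remainder (last 5 bits) = 00101. This is the CRC / FCS.

00101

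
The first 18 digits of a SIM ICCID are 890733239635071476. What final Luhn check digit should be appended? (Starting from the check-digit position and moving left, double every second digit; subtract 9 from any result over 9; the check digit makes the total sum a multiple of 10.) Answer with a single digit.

Partial digits right→left: 6 7 4 1 7 0 5 3 6 9 3 2 3 3 7 0 9 8
Double every second digit counting from the check-digit position (so the 1st, 3rd, 5th, ... of the partial from the right).
  doubled (with −9 where >9): 3 8 5 1 3 6 6 5 9 → sum 46
  kept as-is: 7 1 0 3 9 2 3 0 8 → sum 33
Total = 46 + 33 = 79.
Check digit = (10 − (79 mod 10)) mod 10 = 1.

1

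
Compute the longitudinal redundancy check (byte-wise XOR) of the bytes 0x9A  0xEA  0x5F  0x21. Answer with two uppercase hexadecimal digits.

XOR the bytes together:
  start with 0x9A
  0x9A ⊕ 0xEA = 0x70
  0x70 ⊕ 0x5F = 0x2F
  0x2F ⊕ 0x21 = 0x0E

0E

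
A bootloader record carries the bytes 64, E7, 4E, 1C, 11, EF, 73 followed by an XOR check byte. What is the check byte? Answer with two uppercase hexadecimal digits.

XOR the bytes together:
  start with 0x64
  0x64 ⊕ 0xE7 = 0x83
  0x83 ⊕ 0x4E = 0xCD
  0xCD ⊕ 0x1C = 0xD1
  0xD1 ⊕ 0x11 = 0xC0
  0xC0 ⊕ 0xEF = 0x2F
  0x2F ⊕ 0x73 = 0x5C

5C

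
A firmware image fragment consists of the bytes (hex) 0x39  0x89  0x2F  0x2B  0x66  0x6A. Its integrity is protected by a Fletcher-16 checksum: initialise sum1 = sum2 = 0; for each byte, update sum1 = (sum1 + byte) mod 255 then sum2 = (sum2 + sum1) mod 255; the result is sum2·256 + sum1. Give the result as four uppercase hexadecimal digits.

Running sums (mod 255):
  after byte 0 (0x39): sum1=57, sum2=57
  after byte 1 (0x89): sum1=194, sum2=251
  after byte 2 (0x2F): sum1=241, sum2=237
  after byte 3 (0x2B): sum1=29, sum2=11
  after byte 4 (0x66): sum1=131, sum2=142
  after byte 5 (0x6A): sum1=237, sum2=124
Checksum = sum2·256 + sum1 = 124·256 + 237 = 31981 = 0x7CED.

7CED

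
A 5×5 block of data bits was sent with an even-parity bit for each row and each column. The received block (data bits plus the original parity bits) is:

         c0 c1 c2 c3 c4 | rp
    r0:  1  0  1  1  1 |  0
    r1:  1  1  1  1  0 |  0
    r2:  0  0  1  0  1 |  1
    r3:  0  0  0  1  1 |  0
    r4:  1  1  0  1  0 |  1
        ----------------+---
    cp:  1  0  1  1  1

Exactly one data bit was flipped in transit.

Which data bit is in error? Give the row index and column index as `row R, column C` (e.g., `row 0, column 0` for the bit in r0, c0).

row 2, column 3

Recompute each row's even parity and compare to rp:
  r0: data parity 0, sent rp 0 → ok
  r1: data parity 0, sent rp 0 → ok
  r2: data parity 0, sent rp 1 → mismatch
  r3: data parity 0, sent rp 0 → ok
  r4: data parity 1, sent rp 1 → ok
Recompute each column's even parity and compare to cp:
  c0: data parity 1, sent cp 1 → ok
  c1: data parity 0, sent cp 0 → ok
  c2: data parity 1, sent cp 1 → ok
  c3: data parity 0, sent cp 1 → mismatch
  c4: data parity 1, sent cp 1 → ok
Exactly one row (r2) and one column (c3) fail → the flipped bit is at their intersection.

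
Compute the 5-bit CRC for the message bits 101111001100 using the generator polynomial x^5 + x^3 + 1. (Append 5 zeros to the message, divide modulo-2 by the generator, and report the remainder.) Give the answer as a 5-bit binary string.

Append 5 zeros: 10111100110000000. Divide by 101001 (XOR where the leading bit is 1):
  pos 0: 101111 XOR 101001 = 000110
  pos 3: 110001 XOR 101001 = 011000
  pos 4: 110001 XOR 101001 = 011000
  pos 5: 110000 XOR 101001 = 011001
  pos 6: 110010 XOR 101001 = 011011
  pos 7: 110110 XOR 101001 = 011111
  pos 8: 111110 XOR 101001 = 010111
  pos 9: 101110 XOR 101001 = 000111
Remainder (last 5 bits) = 11100. This is the CRC / FCS.

11100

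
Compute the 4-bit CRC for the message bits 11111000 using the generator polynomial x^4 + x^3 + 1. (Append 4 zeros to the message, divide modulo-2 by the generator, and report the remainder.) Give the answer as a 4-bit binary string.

Append 4 zeros: 111110000000. Divide by 11001 (XOR where the leading bit is 1):
  pos 0: 11111 XOR 11001 = 00110
  pos 2: 11000 XOR 11001 = 00001
  pos 6: 10000 XOR 11001 = 01001
  pos 7: 10010 XOR 11001 = 01011
Remainder (last 4 bits) = 1011. This is the CRC / FCS.

1011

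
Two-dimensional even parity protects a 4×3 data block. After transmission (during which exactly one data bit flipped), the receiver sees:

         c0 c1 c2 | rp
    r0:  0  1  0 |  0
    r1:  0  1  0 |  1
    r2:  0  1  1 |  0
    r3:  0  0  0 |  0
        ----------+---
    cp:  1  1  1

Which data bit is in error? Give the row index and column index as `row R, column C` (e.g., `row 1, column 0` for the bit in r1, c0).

Recompute each row's even parity and compare to rp:
  r0: data parity 1, sent rp 0 → mismatch
  r1: data parity 1, sent rp 1 → ok
  r2: data parity 0, sent rp 0 → ok
  r3: data parity 0, sent rp 0 → ok
Recompute each column's even parity and compare to cp:
  c0: data parity 0, sent cp 1 → mismatch
  c1: data parity 1, sent cp 1 → ok
  c2: data parity 1, sent cp 1 → ok
Exactly one row (r0) and one column (c0) fail → the flipped bit is at their intersection.

row 0, column 0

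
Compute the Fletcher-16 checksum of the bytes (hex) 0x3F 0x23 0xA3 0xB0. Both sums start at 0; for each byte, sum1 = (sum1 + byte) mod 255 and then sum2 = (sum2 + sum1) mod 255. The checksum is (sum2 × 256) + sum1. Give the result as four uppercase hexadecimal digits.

Running sums (mod 255):
  after byte 0 (0x3F): sum1=63, sum2=63
  after byte 1 (0x23): sum1=98, sum2=161
  after byte 2 (0xA3): sum1=6, sum2=167
  after byte 3 (0xB0): sum1=182, sum2=94
Checksum = sum2·256 + sum1 = 94·256 + 182 = 24246 = 0x5EB6.

5EB6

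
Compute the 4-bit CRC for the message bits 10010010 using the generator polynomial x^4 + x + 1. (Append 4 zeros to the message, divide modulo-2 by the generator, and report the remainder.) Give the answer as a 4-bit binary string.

Append 4 zeros: 100100100000. Divide by 10011 (XOR where the leading bit is 1):
  pos 0: 10010 XOR 10011 = 00001
  pos 4: 10100 XOR 10011 = 00111
  pos 6: 11100 XOR 10011 = 01111
  pos 7: 11110 XOR 10011 = 01101
Remainder (last 4 bits) = 1101. This is the CRC / FCS.

1101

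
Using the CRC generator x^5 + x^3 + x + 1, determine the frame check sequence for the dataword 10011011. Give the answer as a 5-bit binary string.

Append 5 zeros: 1001101100000. Divide by 101011 (XOR where the leading bit is 1):
  pos 0: 100110 XOR 101011 = 001101
  pos 2: 110111 XOR 101011 = 011100
  pos 3: 111000 XOR 101011 = 010011
  pos 4: 100110 XOR 101011 = 001101
  pos 6: 110100 XOR 101011 = 011111
  pos 7: 111110 XOR 101011 = 010101
Remainder (last 5 bits) = 10101. This is the CRC / FCS.

10101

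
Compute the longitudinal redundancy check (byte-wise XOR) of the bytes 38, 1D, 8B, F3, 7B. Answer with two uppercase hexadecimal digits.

XOR the bytes together:
  start with 0x38
  0x38 ⊕ 0x1D = 0x25
  0x25 ⊕ 0x8B = 0xAE
  0xAE ⊕ 0xF3 = 0x5D
  0x5D ⊕ 0x7B = 0x26

26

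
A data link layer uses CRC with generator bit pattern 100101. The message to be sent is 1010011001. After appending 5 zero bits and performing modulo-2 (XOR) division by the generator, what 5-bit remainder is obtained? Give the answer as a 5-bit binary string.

00001

Append 5 zeros: 101001100100000. Divide by 100101 (XOR where the leading bit is 1):
  pos 0: 101001 XOR 100101 = 001100
  pos 2: 110010 XOR 100101 = 010111
  pos 3: 101110 XOR 100101 = 001011
  pos 5: 101110 XOR 100101 = 001011
  pos 7: 101100 XOR 100101 = 001001
  pos 9: 100100 XOR 100101 = 000001
Remainder (last 5 bits) = 00001. This is the CRC / FCS.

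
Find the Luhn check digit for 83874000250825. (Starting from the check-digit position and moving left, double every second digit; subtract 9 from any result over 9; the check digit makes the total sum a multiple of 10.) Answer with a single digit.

6

Partial digits right→left: 5 2 8 0 5 2 0 0 0 4 7 8 3 8
Double every second digit counting from the check-digit position (so the 1st, 3rd, 5th, ... of the partial from the right).
  doubled (with −9 where >9): 1 7 1 0 0 5 6 → sum 20
  kept as-is: 2 0 2 0 4 8 8 → sum 24
Total = 20 + 24 = 44.
Check digit = (10 − (44 mod 10)) mod 10 = 6.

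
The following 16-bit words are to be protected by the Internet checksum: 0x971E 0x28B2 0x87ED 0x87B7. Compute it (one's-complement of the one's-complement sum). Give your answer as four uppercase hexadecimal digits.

One's-complement addition (fold any carry out of bit 15 back into bit 0):
  0x971E + 0x28B2 = 0x0BFD0
  0xBFD0 + 0x87ED = 0x147BD → wrap carry → 0x47BE
  0x47BE + 0x87B7 = 0x0CF75
One's-complement sum = 0xCF75.
Checksum = ~0xCF75 & 0xFFFF = 0x308A.

308A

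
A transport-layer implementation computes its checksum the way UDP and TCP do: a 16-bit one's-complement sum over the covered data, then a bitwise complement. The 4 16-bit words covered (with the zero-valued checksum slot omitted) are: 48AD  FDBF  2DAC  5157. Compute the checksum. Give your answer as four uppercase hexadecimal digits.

One's-complement addition (fold any carry out of bit 15 back into bit 0):
  0x48AD + 0xFDBF = 0x1466C → wrap carry → 0x466D
  0x466D + 0x2DAC = 0x07419
  0x7419 + 0x5157 = 0x0C570
One's-complement sum = 0xC570.
Checksum = ~0xC570 & 0xFFFF = 0x3A8F.

3A8F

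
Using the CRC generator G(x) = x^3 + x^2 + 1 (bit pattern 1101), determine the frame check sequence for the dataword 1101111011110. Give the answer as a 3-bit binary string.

Append 3 zeros: 1101111011110000. Divide by 1101 (XOR where the leading bit is 1):
  pos 0: 1101 XOR 1101 = 0000
  pos 4: 1110 XOR 1101 = 0011
  pos 6: 1111 XOR 1101 = 0010
  pos 8: 1011 XOR 1101 = 0110
  pos 9: 1100 XOR 1101 = 0001
  pos 12: 1000 XOR 1101 = 0101
Remainder (last 3 bits) = 101. This is the CRC / FCS.

101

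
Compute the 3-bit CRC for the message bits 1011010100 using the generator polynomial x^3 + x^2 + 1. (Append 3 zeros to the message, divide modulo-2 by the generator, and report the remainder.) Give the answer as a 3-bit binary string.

Append 3 zeros: 1011010100000. Divide by 1101 (XOR where the leading bit is 1):
  pos 0: 1011 XOR 1101 = 0110
  pos 1: 1100 XOR 1101 = 0001
  pos 4: 1101 XOR 1101 = 0000
Remainder (last 3 bits) = 000. This is the CRC / FCS.

000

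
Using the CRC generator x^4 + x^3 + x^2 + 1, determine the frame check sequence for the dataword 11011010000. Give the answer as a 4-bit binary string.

1000

Append 4 zeros: 110110100000000. Divide by 11101 (XOR where the leading bit is 1):
  pos 0: 11011 XOR 11101 = 00110
  pos 2: 11001 XOR 11101 = 00100
  pos 4: 10000 XOR 11101 = 01101
  pos 5: 11010 XOR 11101 = 00111
  pos 7: 11100 XOR 11101 = 00001
Remainder (last 4 bits) = 1000. This is the CRC / FCS.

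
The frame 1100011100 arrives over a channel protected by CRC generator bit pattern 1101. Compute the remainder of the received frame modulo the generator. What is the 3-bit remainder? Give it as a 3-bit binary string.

Modulo-2 division of 1100011100 by 1101:
  pos 0: 1100 XOR 1101 = 0001
  pos 3: 1011 XOR 1101 = 0110
  pos 4: 1101 XOR 1101 = 0000
Remainder = 000 (zero — the frame passes the CRC check).

000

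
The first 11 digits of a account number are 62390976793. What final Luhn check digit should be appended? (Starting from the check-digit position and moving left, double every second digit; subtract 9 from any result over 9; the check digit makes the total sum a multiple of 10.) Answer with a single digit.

0

Partial digits right→left: 3 9 7 6 7 9 0 9 3 2 6
Double every second digit counting from the check-digit position (so the 1st, 3rd, 5th, ... of the partial from the right).
  doubled (with −9 where >9): 6 5 5 0 6 3 → sum 25
  kept as-is: 9 6 9 9 2 → sum 35
Total = 25 + 35 = 60.
Check digit = (10 − (60 mod 10)) mod 10 = 0.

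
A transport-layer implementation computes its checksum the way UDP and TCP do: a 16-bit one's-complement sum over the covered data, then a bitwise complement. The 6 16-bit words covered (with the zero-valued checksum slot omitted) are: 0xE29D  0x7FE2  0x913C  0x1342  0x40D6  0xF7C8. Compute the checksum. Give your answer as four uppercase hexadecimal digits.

One's-complement addition (fold any carry out of bit 15 back into bit 0):
  0xE29D + 0x7FE2 = 0x1627F → wrap carry → 0x6280
  0x6280 + 0x913C = 0x0F3BC
  0xF3BC + 0x1342 = 0x106FE → wrap carry → 0x06FF
  0x06FF + 0x40D6 = 0x047D5
  0x47D5 + 0xF7C8 = 0x13F9D → wrap carry → 0x3F9E
One's-complement sum = 0x3F9E.
Checksum = ~0x3F9E & 0xFFFF = 0xC061.

C061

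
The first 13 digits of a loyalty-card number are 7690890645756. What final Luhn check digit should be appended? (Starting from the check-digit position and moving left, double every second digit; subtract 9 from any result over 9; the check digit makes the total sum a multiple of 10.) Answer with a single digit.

2

Partial digits right→left: 6 5 7 5 4 6 0 9 8 0 9 6 7
Double every second digit counting from the check-digit position (so the 1st, 3rd, 5th, ... of the partial from the right).
  doubled (with −9 where >9): 3 5 8 0 7 9 5 → sum 37
  kept as-is: 5 5 6 9 0 6 → sum 31
Total = 37 + 31 = 68.
Check digit = (10 − (68 mod 10)) mod 10 = 2.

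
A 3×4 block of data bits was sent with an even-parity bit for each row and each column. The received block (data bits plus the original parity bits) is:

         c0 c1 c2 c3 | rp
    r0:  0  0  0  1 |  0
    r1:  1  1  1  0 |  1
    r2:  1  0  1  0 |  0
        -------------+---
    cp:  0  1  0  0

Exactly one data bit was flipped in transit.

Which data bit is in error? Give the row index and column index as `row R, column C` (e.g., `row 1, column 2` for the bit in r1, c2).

row 0, column 3

Recompute each row's even parity and compare to rp:
  r0: data parity 1, sent rp 0 → mismatch
  r1: data parity 1, sent rp 1 → ok
  r2: data parity 0, sent rp 0 → ok
Recompute each column's even parity and compare to cp:
  c0: data parity 0, sent cp 0 → ok
  c1: data parity 1, sent cp 1 → ok
  c2: data parity 0, sent cp 0 → ok
  c3: data parity 1, sent cp 0 → mismatch
Exactly one row (r0) and one column (c3) fail → the flipped bit is at their intersection.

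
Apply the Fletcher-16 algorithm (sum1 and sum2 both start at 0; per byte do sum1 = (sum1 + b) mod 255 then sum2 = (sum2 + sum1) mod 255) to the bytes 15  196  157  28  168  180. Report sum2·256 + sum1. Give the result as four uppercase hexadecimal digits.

Running sums (mod 255):
  after byte 0 (15): sum1=15, sum2=15
  after byte 1 (196): sum1=211, sum2=226
  after byte 2 (157): sum1=113, sum2=84
  after byte 3 (28): sum1=141, sum2=225
  after byte 4 (168): sum1=54, sum2=24
  after byte 5 (180): sum1=234, sum2=3
Checksum = sum2·256 + sum1 = 3·256 + 234 = 1002 = 0x03EA.

03EA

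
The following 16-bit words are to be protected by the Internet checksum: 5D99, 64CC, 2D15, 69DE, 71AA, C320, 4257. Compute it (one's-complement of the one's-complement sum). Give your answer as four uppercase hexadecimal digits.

2F84

One's-complement addition (fold any carry out of bit 15 back into bit 0):
  0x5D99 + 0x64CC = 0x0C265
  0xC265 + 0x2D15 = 0x0EF7A
  0xEF7A + 0x69DE = 0x15958 → wrap carry → 0x5959
  0x5959 + 0x71AA = 0x0CB03
  0xCB03 + 0xC320 = 0x18E23 → wrap carry → 0x8E24
  0x8E24 + 0x4257 = 0x0D07B
One's-complement sum = 0xD07B.
Checksum = ~0xD07B & 0xFFFF = 0x2F84.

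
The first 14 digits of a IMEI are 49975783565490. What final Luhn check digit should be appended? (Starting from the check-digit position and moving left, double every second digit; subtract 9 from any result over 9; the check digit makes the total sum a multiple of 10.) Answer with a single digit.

Partial digits right→left: 0 9 4 5 6 5 3 8 7 5 7 9 9 4
Double every second digit counting from the check-digit position (so the 1st, 3rd, 5th, ... of the partial from the right).
  doubled (with −9 where >9): 0 8 3 6 5 5 9 → sum 36
  kept as-is: 9 5 5 8 5 9 4 → sum 45
Total = 36 + 45 = 81.
Check digit = (10 − (81 mod 10)) mod 10 = 9.

9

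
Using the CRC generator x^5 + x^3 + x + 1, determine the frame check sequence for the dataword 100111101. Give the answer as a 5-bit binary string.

10010

Append 5 zeros: 10011110100000. Divide by 101011 (XOR where the leading bit is 1):
  pos 0: 100111 XOR 101011 = 001100
  pos 2: 110010 XOR 101011 = 011001
  pos 3: 110011 XOR 101011 = 011000
  pos 4: 110000 XOR 101011 = 011011
  pos 5: 110110 XOR 101011 = 011101
  pos 6: 111010 XOR 101011 = 010001
  pos 7: 100010 XOR 101011 = 001001
Remainder (last 5 bits) = 10010. This is the CRC / FCS.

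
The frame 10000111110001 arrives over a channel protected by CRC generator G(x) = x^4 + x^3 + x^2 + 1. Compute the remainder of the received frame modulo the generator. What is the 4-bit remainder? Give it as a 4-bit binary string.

Modulo-2 division of 10000111110001 by 11101:
  pos 0: 10000 XOR 11101 = 01101
  pos 1: 11011 XOR 11101 = 00110
  pos 3: 11011 XOR 11101 = 00110
  pos 5: 11011 XOR 11101 = 00110
  pos 7: 11000 XOR 11101 = 00101
  pos 9: 10101 XOR 11101 = 01000
Remainder = 1000 (nonzero — an error is detected).

1000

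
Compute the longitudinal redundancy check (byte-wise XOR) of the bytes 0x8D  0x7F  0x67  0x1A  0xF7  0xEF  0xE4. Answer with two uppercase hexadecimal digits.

73

XOR the bytes together:
  start with 0x8D
  0x8D ⊕ 0x7F = 0xF2
  0xF2 ⊕ 0x67 = 0x95
  0x95 ⊕ 0x1A = 0x8F
  0x8F ⊕ 0xF7 = 0x78
  0x78 ⊕ 0xEF = 0x97
  0x97 ⊕ 0xE4 = 0x73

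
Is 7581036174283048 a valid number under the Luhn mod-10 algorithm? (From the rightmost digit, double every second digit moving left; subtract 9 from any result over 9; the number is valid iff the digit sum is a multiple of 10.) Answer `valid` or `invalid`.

invalid

From the right, keep odd positions and double even positions (subtract 9 from any doubled value over 9):
  doubled (positions 2,4,...): 8 6 4 5 3 0 7 5 → sum 38
  kept (positions 1,3,...): 8 0 8 4 1 3 1 5 → sum 30
Total = 68.
68 mod 10 = 8, so the number is invalid.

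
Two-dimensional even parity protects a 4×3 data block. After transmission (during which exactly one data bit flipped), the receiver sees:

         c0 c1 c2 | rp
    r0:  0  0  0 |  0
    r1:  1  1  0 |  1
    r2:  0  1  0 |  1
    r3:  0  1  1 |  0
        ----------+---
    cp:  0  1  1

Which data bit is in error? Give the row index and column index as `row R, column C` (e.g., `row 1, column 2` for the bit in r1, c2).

Recompute each row's even parity and compare to rp:
  r0: data parity 0, sent rp 0 → ok
  r1: data parity 0, sent rp 1 → mismatch
  r2: data parity 1, sent rp 1 → ok
  r3: data parity 0, sent rp 0 → ok
Recompute each column's even parity and compare to cp:
  c0: data parity 1, sent cp 0 → mismatch
  c1: data parity 1, sent cp 1 → ok
  c2: data parity 1, sent cp 1 → ok
Exactly one row (r1) and one column (c0) fail → the flipped bit is at their intersection.

row 1, column 0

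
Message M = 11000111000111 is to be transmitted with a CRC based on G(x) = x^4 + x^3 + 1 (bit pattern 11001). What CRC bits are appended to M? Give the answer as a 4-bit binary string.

Append 4 zeros: 110001110001110000. Divide by 11001 (XOR where the leading bit is 1):
  pos 0: 11000 XOR 11001 = 00001
  pos 4: 11110 XOR 11001 = 00111
  pos 6: 11100 XOR 11001 = 00101
  pos 8: 10111 XOR 11001 = 01110
  pos 9: 11101 XOR 11001 = 00100
  pos 11: 10000 XOR 11001 = 01001
  pos 12: 10010 XOR 11001 = 01011
  pos 13: 10110 XOR 11001 = 01111
Remainder (last 4 bits) = 1111. This is the CRC / FCS.

1111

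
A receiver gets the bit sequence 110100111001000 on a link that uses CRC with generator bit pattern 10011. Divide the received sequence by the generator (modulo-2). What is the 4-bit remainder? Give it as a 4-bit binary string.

0000

Modulo-2 division of 110100111001000 by 10011:
  pos 0: 11010 XOR 10011 = 01001
  pos 1: 10010 XOR 10011 = 00001
  pos 5: 11110 XOR 10011 = 01101
  pos 6: 11010 XOR 10011 = 01001
  pos 7: 10011 XOR 10011 = 00000
Remainder = 0000 (zero — the frame passes the CRC check).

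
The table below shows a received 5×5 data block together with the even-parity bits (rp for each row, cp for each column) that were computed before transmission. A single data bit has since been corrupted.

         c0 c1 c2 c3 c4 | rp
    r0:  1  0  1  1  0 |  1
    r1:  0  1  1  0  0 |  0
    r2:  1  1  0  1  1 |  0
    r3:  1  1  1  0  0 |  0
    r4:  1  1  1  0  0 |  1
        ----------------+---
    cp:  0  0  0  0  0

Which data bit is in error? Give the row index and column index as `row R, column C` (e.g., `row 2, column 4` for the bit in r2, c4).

row 3, column 4

Recompute each row's even parity and compare to rp:
  r0: data parity 1, sent rp 1 → ok
  r1: data parity 0, sent rp 0 → ok
  r2: data parity 0, sent rp 0 → ok
  r3: data parity 1, sent rp 0 → mismatch
  r4: data parity 1, sent rp 1 → ok
Recompute each column's even parity and compare to cp:
  c0: data parity 0, sent cp 0 → ok
  c1: data parity 0, sent cp 0 → ok
  c2: data parity 0, sent cp 0 → ok
  c3: data parity 0, sent cp 0 → ok
  c4: data parity 1, sent cp 0 → mismatch
Exactly one row (r3) and one column (c4) fail → the flipped bit is at their intersection.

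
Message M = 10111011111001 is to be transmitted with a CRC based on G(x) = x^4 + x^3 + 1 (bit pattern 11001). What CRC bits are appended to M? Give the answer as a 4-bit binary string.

1101

Append 4 zeros: 101110111110010000. Divide by 11001 (XOR where the leading bit is 1):
  pos 0: 10111 XOR 11001 = 01110
  pos 1: 11100 XOR 11001 = 00101
  pos 3: 10111 XOR 11001 = 01110
  pos 4: 11101 XOR 11001 = 00100
  pos 6: 10011 XOR 11001 = 01010
  pos 7: 10100 XOR 11001 = 01101
  pos 8: 11010 XOR 11001 = 00011
  pos 11: 11100 XOR 11001 = 00101
  pos 13: 10100 XOR 11001 = 01101
Remainder (last 4 bits) = 1101. This is the CRC / FCS.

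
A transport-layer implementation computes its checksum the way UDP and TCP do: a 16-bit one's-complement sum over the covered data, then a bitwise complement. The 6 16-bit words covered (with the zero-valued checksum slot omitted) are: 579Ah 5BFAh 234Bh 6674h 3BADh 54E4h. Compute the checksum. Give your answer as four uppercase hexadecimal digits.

One's-complement addition (fold any carry out of bit 15 back into bit 0):
  0x579A + 0x5BFA = 0x0B394
  0xB394 + 0x234B = 0x0D6DF
  0xD6DF + 0x6674 = 0x13D53 → wrap carry → 0x3D54
  0x3D54 + 0x3BAD = 0x07901
  0x7901 + 0x54E4 = 0x0CDE5
One's-complement sum = 0xCDE5.
Checksum = ~0xCDE5 & 0xFFFF = 0x321A.

321A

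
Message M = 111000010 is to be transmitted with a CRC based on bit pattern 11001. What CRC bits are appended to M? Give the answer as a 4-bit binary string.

Append 4 zeros: 1110000100000. Divide by 11001 (XOR where the leading bit is 1):
  pos 0: 11100 XOR 11001 = 00101
  pos 2: 10100 XOR 11001 = 01101
  pos 3: 11011 XOR 11001 = 00010
  pos 6: 10000 XOR 11001 = 01001
  pos 7: 10010 XOR 11001 = 01011
  pos 8: 10110 XOR 11001 = 01111
Remainder (last 4 bits) = 1111. This is the CRC / FCS.

1111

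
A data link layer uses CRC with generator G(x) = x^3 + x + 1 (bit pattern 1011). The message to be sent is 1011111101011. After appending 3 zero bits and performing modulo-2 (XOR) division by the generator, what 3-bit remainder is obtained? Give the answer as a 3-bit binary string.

Append 3 zeros: 1011111101011000. Divide by 1011 (XOR where the leading bit is 1):
  pos 0: 1011 XOR 1011 = 0000
  pos 4: 1111 XOR 1011 = 0100
  pos 5: 1000 XOR 1011 = 0011
  pos 7: 1110 XOR 1011 = 0101
  pos 8: 1011 XOR 1011 = 0000
  pos 12: 1000 XOR 1011 = 0011
Remainder (last 3 bits) = 011. This is the CRC / FCS.

011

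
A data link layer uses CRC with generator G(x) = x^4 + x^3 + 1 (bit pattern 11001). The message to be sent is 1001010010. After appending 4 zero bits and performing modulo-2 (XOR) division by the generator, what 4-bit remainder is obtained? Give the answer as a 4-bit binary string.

Append 4 zeros: 10010100100000. Divide by 11001 (XOR where the leading bit is 1):
  pos 0: 10010 XOR 11001 = 01011
  pos 1: 10111 XOR 11001 = 01110
  pos 2: 11100 XOR 11001 = 00101
  pos 4: 10101 XOR 11001 = 01100
  pos 5: 11000 XOR 11001 = 00001
  pos 9: 10000 XOR 11001 = 01001
Remainder (last 4 bits) = 1001. This is the CRC / FCS.

1001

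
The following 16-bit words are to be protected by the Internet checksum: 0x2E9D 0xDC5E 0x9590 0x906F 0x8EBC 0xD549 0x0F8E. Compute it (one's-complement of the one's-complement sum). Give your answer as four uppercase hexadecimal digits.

5B6F

One's-complement addition (fold any carry out of bit 15 back into bit 0):
  0x2E9D + 0xDC5E = 0x10AFB → wrap carry → 0x0AFC
  0x0AFC + 0x9590 = 0x0A08C
  0xA08C + 0x906F = 0x130FB → wrap carry → 0x30FC
  0x30FC + 0x8EBC = 0x0BFB8
  0xBFB8 + 0xD549 = 0x19501 → wrap carry → 0x9502
  0x9502 + 0x0F8E = 0x0A490
One's-complement sum = 0xA490.
Checksum = ~0xA490 & 0xFFFF = 0x5B6F.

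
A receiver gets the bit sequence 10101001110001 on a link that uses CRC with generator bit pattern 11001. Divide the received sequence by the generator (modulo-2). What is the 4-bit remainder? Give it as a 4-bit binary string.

Modulo-2 division of 10101001110001 by 11001:
  pos 0: 10101 XOR 11001 = 01100
  pos 1: 11000 XOR 11001 = 00001
  pos 5: 10111 XOR 11001 = 01110
  pos 6: 11100 XOR 11001 = 00101
  pos 8: 10100 XOR 11001 = 01101
  pos 9: 11011 XOR 11001 = 00010
Remainder = 0010 (nonzero — an error is detected).

0010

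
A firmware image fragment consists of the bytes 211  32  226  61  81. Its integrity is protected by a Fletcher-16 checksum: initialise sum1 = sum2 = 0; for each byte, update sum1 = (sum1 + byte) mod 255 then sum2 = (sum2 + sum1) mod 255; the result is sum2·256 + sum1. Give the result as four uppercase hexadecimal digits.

1865

Running sums (mod 255):
  after byte 0 (211): sum1=211, sum2=211
  after byte 1 (32): sum1=243, sum2=199
  after byte 2 (226): sum1=214, sum2=158
  after byte 3 (61): sum1=20, sum2=178
  after byte 4 (81): sum1=101, sum2=24
Checksum = sum2·256 + sum1 = 24·256 + 101 = 6245 = 0x1865.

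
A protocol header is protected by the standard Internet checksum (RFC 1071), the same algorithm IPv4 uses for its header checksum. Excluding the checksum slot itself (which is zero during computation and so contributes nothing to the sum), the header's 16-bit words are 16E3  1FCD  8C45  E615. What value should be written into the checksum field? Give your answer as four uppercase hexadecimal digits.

56F4

One's-complement addition (fold any carry out of bit 15 back into bit 0):
  0x16E3 + 0x1FCD = 0x036B0
  0x36B0 + 0x8C45 = 0x0C2F5
  0xC2F5 + 0xE615 = 0x1A90A → wrap carry → 0xA90B
One's-complement sum = 0xA90B.
Checksum = ~0xA90B & 0xFFFF = 0x56F4.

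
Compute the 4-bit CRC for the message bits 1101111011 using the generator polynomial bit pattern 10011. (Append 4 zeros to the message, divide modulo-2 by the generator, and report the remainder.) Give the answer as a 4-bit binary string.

0100

Append 4 zeros: 11011110110000. Divide by 10011 (XOR where the leading bit is 1):
  pos 0: 11011 XOR 10011 = 01000
  pos 1: 10001 XOR 10011 = 00010
  pos 4: 10101 XOR 10011 = 00110
  pos 6: 11010 XOR 10011 = 01001
  pos 7: 10010 XOR 10011 = 00001
Remainder (last 4 bits) = 0100. This is the CRC / FCS.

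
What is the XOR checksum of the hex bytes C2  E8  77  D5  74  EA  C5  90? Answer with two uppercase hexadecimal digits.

43

XOR the bytes together:
  start with 0xC2
  0xC2 ⊕ 0xE8 = 0x2A
  0x2A ⊕ 0x77 = 0x5D
  0x5D ⊕ 0xD5 = 0x88
  0x88 ⊕ 0x74 = 0xFC
  0xFC ⊕ 0xEA = 0x16
  0x16 ⊕ 0xC5 = 0xD3
  0xD3 ⊕ 0x90 = 0x43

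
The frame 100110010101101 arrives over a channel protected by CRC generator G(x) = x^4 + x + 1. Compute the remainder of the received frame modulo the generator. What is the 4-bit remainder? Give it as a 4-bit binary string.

Modulo-2 division of 100110010101101 by 10011:
  pos 0: 10011 XOR 10011 = 00000
  pos 7: 10101 XOR 10011 = 00110
  pos 9: 11010 XOR 10011 = 01001
  pos 10: 10011 XOR 10011 = 00000
Remainder = 0000 (zero — the frame passes the CRC check).

0000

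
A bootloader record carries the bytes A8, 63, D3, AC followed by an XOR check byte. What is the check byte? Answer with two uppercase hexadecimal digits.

XOR the bytes together:
  start with 0xA8
  0xA8 ⊕ 0x63 = 0xCB
  0xCB ⊕ 0xD3 = 0x18
  0x18 ⊕ 0xAC = 0xB4

B4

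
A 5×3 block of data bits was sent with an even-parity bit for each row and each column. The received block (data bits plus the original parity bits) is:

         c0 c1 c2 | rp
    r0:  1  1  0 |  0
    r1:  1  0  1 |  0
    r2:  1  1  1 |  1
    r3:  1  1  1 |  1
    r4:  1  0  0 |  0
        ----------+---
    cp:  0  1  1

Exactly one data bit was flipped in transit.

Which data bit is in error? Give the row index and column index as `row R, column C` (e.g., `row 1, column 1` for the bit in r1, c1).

row 4, column 0

Recompute each row's even parity and compare to rp:
  r0: data parity 0, sent rp 0 → ok
  r1: data parity 0, sent rp 0 → ok
  r2: data parity 1, sent rp 1 → ok
  r3: data parity 1, sent rp 1 → ok
  r4: data parity 1, sent rp 0 → mismatch
Recompute each column's even parity and compare to cp:
  c0: data parity 1, sent cp 0 → mismatch
  c1: data parity 1, sent cp 1 → ok
  c2: data parity 1, sent cp 1 → ok
Exactly one row (r4) and one column (c0) fail → the flipped bit is at their intersection.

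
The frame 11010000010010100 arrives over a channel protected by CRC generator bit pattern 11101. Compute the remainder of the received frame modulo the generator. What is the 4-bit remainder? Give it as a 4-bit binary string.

0000

Modulo-2 division of 11010000010010100 by 11101:
  pos 0: 11010 XOR 11101 = 00111
  pos 2: 11100 XOR 11101 = 00001
  pos 6: 10010 XOR 11101 = 01111
  pos 7: 11110 XOR 11101 = 00011
  pos 10: 11101 XOR 11101 = 00000
Remainder = 0000 (zero — the frame passes the CRC check).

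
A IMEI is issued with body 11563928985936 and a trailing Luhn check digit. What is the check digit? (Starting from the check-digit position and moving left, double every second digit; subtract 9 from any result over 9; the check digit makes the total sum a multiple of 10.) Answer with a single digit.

Partial digits right→left: 6 3 9 5 8 9 8 2 9 3 6 5 1 1
Double every second digit counting from the check-digit position (so the 1st, 3rd, 5th, ... of the partial from the right).
  doubled (with −9 where >9): 3 9 7 7 9 3 2 → sum 40
  kept as-is: 3 5 9 2 3 5 1 → sum 28
Total = 40 + 28 = 68.
Check digit = (10 − (68 mod 10)) mod 10 = 2.

2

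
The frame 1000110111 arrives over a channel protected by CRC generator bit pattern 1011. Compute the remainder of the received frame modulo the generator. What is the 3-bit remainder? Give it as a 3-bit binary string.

Modulo-2 division of 1000110111 by 1011:
  pos 0: 1000 XOR 1011 = 0011
  pos 2: 1111 XOR 1011 = 0100
  pos 3: 1000 XOR 1011 = 0011
  pos 5: 1111 XOR 1011 = 0100
  pos 6: 1001 XOR 1011 = 0010
Remainder = 010 (nonzero — an error is detected).

010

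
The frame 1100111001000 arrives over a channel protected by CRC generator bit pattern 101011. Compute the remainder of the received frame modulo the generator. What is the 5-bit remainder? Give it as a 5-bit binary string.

Modulo-2 division of 1100111001000 by 101011:
  pos 0: 110011 XOR 101011 = 011000
  pos 1: 110001 XOR 101011 = 011010
  pos 2: 110100 XOR 101011 = 011111
  pos 3: 111110 XOR 101011 = 010101
  pos 4: 101011 XOR 101011 = 000000
Remainder = 00000 (zero — the frame passes the CRC check).

00000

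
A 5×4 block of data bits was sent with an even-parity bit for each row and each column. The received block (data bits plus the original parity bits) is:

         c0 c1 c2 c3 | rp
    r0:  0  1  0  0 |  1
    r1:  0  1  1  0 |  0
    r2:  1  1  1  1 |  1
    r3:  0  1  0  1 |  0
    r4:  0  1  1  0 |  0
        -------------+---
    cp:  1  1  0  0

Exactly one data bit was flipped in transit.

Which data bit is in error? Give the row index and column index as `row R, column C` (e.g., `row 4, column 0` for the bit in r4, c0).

row 2, column 2

Recompute each row's even parity and compare to rp:
  r0: data parity 1, sent rp 1 → ok
  r1: data parity 0, sent rp 0 → ok
  r2: data parity 0, sent rp 1 → mismatch
  r3: data parity 0, sent rp 0 → ok
  r4: data parity 0, sent rp 0 → ok
Recompute each column's even parity and compare to cp:
  c0: data parity 1, sent cp 1 → ok
  c1: data parity 1, sent cp 1 → ok
  c2: data parity 1, sent cp 0 → mismatch
  c3: data parity 0, sent cp 0 → ok
Exactly one row (r2) and one column (c2) fail → the flipped bit is at their intersection.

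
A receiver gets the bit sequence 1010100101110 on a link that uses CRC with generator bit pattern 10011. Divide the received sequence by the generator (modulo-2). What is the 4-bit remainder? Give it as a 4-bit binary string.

Modulo-2 division of 1010100101110 by 10011:
  pos 0: 10101 XOR 10011 = 00110
  pos 2: 11000 XOR 10011 = 01011
  pos 3: 10111 XOR 10011 = 00100
  pos 5: 10001 XOR 10011 = 00010
  pos 8: 10110 XOR 10011 = 00101
Remainder = 0101 (nonzero — an error is detected).

0101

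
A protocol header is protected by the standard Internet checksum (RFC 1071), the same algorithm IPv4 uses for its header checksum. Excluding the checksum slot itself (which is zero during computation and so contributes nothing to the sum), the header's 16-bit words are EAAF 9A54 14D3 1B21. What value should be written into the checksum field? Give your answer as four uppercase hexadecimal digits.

One's-complement addition (fold any carry out of bit 15 back into bit 0):
  0xEAAF + 0x9A54 = 0x18503 → wrap carry → 0x8504
  0x8504 + 0x14D3 = 0x099D7
  0x99D7 + 0x1B21 = 0x0B4F8
One's-complement sum = 0xB4F8.
Checksum = ~0xB4F8 & 0xFFFF = 0x4B07.

4B07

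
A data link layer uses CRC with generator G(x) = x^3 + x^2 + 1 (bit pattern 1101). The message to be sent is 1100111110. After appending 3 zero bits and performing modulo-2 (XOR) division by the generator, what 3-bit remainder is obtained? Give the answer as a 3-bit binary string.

Append 3 zeros: 1100111110000. Divide by 1101 (XOR where the leading bit is 1):
  pos 0: 1100 XOR 1101 = 0001
  pos 3: 1111 XOR 1101 = 0010
  pos 5: 1011 XOR 1101 = 0110
  pos 6: 1100 XOR 1101 = 0001
  pos 9: 1000 XOR 1101 = 0101
Remainder (last 3 bits) = 101. This is the CRC / FCS.

101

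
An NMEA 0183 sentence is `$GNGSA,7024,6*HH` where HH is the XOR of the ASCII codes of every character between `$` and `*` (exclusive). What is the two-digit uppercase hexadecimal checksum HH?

6B

XOR the ASCII codes of the payload characters:
  'G' = 0x47 → acc = 0x47
  'N' = 0x4E → acc = 0x09
  'G' = 0x47 → acc = 0x4E
  'S' = 0x53 → acc = 0x1D
  'A' = 0x41 → acc = 0x5C
  ',' = 0x2C → acc = 0x70
  '7' = 0x37 → acc = 0x47
  '0' = 0x30 → acc = 0x77
  '2' = 0x32 → acc = 0x45
  '4' = 0x34 → acc = 0x71
  ',' = 0x2C → acc = 0x5D
  '6' = 0x36 → acc = 0x6B
Checksum = 0x6B.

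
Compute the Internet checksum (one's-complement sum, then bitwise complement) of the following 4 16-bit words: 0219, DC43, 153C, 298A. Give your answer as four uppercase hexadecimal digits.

E2DC

One's-complement addition (fold any carry out of bit 15 back into bit 0):
  0x0219 + 0xDC43 = 0x0DE5C
  0xDE5C + 0x153C = 0x0F398
  0xF398 + 0x298A = 0x11D22 → wrap carry → 0x1D23
One's-complement sum = 0x1D23.
Checksum = ~0x1D23 & 0xFFFF = 0xE2DC.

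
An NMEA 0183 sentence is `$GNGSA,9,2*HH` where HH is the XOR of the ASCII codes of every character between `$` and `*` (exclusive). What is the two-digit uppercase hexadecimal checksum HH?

XOR the ASCII codes of the payload characters:
  'G' = 0x47 → acc = 0x47
  'N' = 0x4E → acc = 0x09
  'G' = 0x47 → acc = 0x4E
  'S' = 0x53 → acc = 0x1D
  'A' = 0x41 → acc = 0x5C
  ',' = 0x2C → acc = 0x70
  '9' = 0x39 → acc = 0x49
  ',' = 0x2C → acc = 0x65
  '2' = 0x32 → acc = 0x57
Checksum = 0x57.

57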